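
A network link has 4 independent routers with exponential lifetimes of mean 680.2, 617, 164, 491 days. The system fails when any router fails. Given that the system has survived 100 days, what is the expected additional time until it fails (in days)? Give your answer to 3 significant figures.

First-failure rate Σλ = 1/680.2 + 1/617 + 1/164 + 1/491 = 0.0112251.
By memorylessness the expected residual is 1/Σλ = 89.0859 days, regardless of the 100 already elapsed.

89.1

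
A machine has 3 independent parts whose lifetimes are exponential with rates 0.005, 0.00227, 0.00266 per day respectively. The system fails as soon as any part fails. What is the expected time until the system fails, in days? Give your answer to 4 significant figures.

The time to first failure is exponential with rate Σλ = 0.005 + 0.00227 + 0.00266 = 0.00993.
E[min] = 1/Σλ = 1/0.00993 = 100.705 days.

100.7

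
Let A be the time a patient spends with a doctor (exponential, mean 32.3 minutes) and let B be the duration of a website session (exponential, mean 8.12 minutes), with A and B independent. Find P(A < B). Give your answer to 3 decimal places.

λ_1 = 1/32.3 = 0.0309598, λ_2 = 1/8.12 = 0.123153.
For independent exponentials, P(A < B) = λ_1/(λ_1+λ_2) = 0.0309598/0.154112 ≈ 0.201.

0.201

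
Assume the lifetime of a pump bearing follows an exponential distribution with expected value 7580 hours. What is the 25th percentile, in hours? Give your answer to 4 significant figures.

2181

The rate is λ = 1/7580 = 0.000131926 per hour.
Set 1 − e^(−λt) = 0.25, so t = −ln(0.75)/λ = 0.28768/0.000131926 ≈ 2180.63 hours.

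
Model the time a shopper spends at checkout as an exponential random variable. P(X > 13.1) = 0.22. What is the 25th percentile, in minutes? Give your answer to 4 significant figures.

2.489

e^(−λ·13.1) = 0.22 ⇒ λ = −ln(0.22)/13.1 = 0.115582.
25th percentile: 1 − e^(−λt) = 0.25, t = −ln(0.75)/λ = 2.48898 minutes.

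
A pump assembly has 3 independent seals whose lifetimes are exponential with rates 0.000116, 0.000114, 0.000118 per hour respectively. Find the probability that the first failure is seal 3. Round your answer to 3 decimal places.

0.339

The time to first failure is exponential with rate Σλ = 0.000116 + 0.000114 + 0.000118 = 0.000348.
P(seal 3 first) = λ_3/Σλ = 0.000118/0.000348 ≈ 0.339.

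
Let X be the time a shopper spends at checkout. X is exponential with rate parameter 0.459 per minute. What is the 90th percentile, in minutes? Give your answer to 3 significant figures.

Set 1 − e^(−λt) = 0.9, so t = −ln(0.1)/λ = 2.3026/0.459 ≈ 5.01653 minutes.

5.02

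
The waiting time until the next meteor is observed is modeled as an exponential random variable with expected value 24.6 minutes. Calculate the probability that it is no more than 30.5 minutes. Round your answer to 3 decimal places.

The rate is λ = 1/24.6 = 0.0406504 per minute.
P(X ≤ 30.5) = 1 − e^(−λ·30.5) = 1 − e^(−1.2398) ≈ 0.711.

0.711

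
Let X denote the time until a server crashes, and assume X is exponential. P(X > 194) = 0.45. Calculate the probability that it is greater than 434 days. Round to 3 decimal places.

0.168

e^(−λ·194) = 0.45 ⇒ λ = −ln(0.45)/194 = 0.00411602.
P(X > 434) = e^(−0.00411602·434) = e^(−1.7864) ≈ 0.168.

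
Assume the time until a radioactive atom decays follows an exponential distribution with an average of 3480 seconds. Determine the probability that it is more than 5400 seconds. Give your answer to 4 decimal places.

0.2119

The rate is λ = 1/3480 = 0.000287356 per second.
P(X > 5400) = e^(−λ·5400) = e^(−1.5517) ≈ 0.2119.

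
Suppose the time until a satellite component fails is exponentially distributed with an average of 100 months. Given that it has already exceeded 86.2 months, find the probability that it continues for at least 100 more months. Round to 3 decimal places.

The rate is λ = 1/100 = 0.01 per month.
The exponential is memoryless, so the remaining time is again Exp(λ): the condition X > 86.2 is irrelevant.
P(X > 100) = e^(−1) ≈ 0.368.

0.368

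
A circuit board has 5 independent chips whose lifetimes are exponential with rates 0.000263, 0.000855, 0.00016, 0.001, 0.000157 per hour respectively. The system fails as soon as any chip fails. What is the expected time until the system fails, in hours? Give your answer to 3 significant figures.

411

The time to first failure is exponential with rate Σλ = 0.000263 + 0.000855 + 0.00016 + 0.001 + 0.000157 = 0.002435.
E[min] = 1/Σλ = 1/0.002435 = 410.678 hours.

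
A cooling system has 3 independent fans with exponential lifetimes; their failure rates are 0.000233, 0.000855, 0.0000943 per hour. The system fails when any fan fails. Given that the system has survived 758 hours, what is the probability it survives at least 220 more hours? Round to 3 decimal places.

0.771

Time to first failure ~ Exp(Σλ) with Σλ = 0.0011823.
By memorylessness, P(T > 758+220 | T > 758) = P(T > 220) = e^(−0.0011823·220) ≈ 0.771.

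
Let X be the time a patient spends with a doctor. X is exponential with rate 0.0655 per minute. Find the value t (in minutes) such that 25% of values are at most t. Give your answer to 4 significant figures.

4.392

Set 1 − e^(−λt) = 0.25, so t = −ln(0.75)/λ = 0.28768/0.0655 ≈ 4.39209 minutes.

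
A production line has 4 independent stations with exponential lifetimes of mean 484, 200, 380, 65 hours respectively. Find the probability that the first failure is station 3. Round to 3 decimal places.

Rates: λ_i = 1/mean_i → 0.00206612, 0.005, 0.00263158, 0.0153846; Σλ = 0.0250823.
P(station 3 first) = λ_3/Σλ = 0.00263158/0.0250823 ≈ 0.105.

0.105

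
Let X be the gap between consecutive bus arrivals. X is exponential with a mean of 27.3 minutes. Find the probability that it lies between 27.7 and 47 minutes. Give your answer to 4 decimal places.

The rate is λ = 1/27.3 = 0.03663 per minute.
P(27.7 < X < 47) = e^(−λ·27.7) − e^(−λ·47) = 0.36253 − 0.17878 ≈ 0.1838.

0.1838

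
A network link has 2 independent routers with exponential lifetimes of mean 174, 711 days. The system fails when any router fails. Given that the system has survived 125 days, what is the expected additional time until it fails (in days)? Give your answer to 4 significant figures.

139.8

First-failure rate Σλ = 1/174 + 1/711 = 0.0071536.
By memorylessness the expected residual is 1/Σλ = 139.79 days, regardless of the 125 already elapsed.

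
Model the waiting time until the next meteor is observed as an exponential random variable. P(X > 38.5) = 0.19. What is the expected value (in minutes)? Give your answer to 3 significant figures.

e^(−λ·38.5) = 0.19 ⇒ λ = −ln(0.19)/38.5 = 0.0431359.
Mean = 1/λ = 23.1826 minutes.

23.2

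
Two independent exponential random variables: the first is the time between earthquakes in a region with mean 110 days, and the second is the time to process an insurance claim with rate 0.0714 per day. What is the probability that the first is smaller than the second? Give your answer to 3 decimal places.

0.113

λ_1 = 1/110 = 0.00909091, λ_2 = 0.0714.
For independent exponentials, P(the first < the second) = λ_1/(λ_1+λ_2) = 0.00909091/0.0804909 ≈ 0.113.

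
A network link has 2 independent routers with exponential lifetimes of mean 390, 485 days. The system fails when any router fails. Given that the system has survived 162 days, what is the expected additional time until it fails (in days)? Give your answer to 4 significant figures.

216.2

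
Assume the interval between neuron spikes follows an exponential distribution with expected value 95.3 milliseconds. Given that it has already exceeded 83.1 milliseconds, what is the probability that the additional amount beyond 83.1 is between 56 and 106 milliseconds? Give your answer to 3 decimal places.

The rate is λ = 1/95.3 = 0.0104932 per millisecond.
Memoryless: the residual past 83.1 is again Exp(λ).
P(56 < residual < 106) = e^(−λ·56) − e^(−λ·106) = 0.55565 − 0.32881 ≈ 0.227.

0.227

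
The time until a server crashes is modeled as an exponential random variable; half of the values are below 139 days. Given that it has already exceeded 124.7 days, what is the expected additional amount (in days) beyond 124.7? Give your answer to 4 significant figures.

200.5

For an exponential, median = ln(2)/λ, so λ = ln 2 / 139 = 0.00498667 per day.
By memorylessness, the remaining amount past any threshold is again Exp(λ) with mean 1/λ = 200.535 days.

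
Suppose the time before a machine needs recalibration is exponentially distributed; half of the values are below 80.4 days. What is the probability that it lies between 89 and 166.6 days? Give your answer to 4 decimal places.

0.2265

For an exponential, median = ln(2)/λ, so λ = ln 2 / 80.4 = 0.00862123 per day.
P(89 < X < 166.6) = e^(−λ·89) − e^(−λ·166.6) = 0.46427 − 0.23781 ≈ 0.2265.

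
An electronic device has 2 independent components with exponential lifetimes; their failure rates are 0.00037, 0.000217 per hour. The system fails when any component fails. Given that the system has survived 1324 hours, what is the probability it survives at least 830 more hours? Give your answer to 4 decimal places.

Time to first failure ~ Exp(Σλ) with Σλ = 0.000587.
By memorylessness, P(T > 1324+830 | T > 1324) = P(T > 830) = e^(−0.000587·830) ≈ 0.6143.

0.6143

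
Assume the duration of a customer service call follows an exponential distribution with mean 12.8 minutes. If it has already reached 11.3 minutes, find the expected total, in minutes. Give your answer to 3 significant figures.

24.1

The rate is λ = 1/12.8 = 0.078125 per minute.
By memorylessness, E[X | X > 11.3] = 11.3 + 1/λ = 11.3 + 12.8 = 24.1 minutes.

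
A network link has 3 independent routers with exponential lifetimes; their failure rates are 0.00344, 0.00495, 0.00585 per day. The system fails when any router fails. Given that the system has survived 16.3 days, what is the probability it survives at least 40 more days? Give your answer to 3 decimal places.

0.566

Time to first failure ~ Exp(Σλ) with Σλ = 0.01424.
By memorylessness, P(T > 16.3+40 | T > 16.3) = P(T > 40) = e^(−0.01424·40) ≈ 0.566.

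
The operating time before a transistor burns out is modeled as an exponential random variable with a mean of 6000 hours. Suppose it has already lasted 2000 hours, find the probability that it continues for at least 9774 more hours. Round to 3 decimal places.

The rate is λ = 1/6000 = 0.000166667 per hour.
The exponential is memoryless, so the remaining time is again Exp(λ): the condition X > 2000 is irrelevant.
P(X > 9774) = e^(−1.629) ≈ 0.196.

0.196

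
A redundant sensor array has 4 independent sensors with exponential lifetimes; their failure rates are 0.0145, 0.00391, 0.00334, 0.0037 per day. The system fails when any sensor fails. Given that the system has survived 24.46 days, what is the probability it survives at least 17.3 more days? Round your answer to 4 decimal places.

0.6439

Time to first failure ~ Exp(Σλ) with Σλ = 0.02545.
By memorylessness, P(T > 24.46+17.3 | T > 24.46) = P(T > 17.3) = e^(−0.02545·17.3) ≈ 0.6439.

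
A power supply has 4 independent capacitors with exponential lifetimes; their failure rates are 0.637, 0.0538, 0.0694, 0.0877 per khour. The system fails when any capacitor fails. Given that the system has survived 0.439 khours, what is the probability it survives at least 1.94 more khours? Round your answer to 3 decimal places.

0.193

Time to first failure ~ Exp(Σλ) with Σλ = 0.8479.
By memorylessness, P(T > 0.439+1.94 | T > 0.439) = P(T > 1.94) = e^(−0.8479·1.94) ≈ 0.193.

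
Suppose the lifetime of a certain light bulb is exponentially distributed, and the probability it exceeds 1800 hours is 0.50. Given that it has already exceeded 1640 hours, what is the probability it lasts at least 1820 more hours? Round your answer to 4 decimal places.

0.4962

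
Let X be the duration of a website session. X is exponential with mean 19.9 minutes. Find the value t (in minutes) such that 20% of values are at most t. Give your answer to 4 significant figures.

4.441

The rate is λ = 1/19.9 = 0.0502513 per minute.
Set 1 − e^(−λt) = 0.2, so t = −ln(0.8)/λ = 0.22314/0.0502513 ≈ 4.44056 minutes.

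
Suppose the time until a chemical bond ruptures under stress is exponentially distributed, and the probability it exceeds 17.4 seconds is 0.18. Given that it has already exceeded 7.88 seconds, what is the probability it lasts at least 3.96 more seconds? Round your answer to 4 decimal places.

From e^(−λ·17.4) = 0.18, λ = −ln(0.18)/17.4 = 0.0985516.
Memoryless: P(X > 7.88+3.96 | X > 7.88) = P(X > 3.96) = e^(−0.0985516·3.96) ≈ 0.6769.

0.6769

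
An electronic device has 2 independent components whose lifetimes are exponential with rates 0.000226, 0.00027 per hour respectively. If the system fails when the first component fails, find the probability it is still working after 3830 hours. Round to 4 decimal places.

0.1496

The time to first failure is exponential with rate Σλ = 0.000226 + 0.00027 = 0.000496.
P(min > 3830) = e^(−0.000496·3830) = e^(−1.8997) ≈ 0.1496.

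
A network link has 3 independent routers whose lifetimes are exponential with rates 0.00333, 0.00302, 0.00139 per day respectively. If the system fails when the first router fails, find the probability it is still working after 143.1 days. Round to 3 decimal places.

The time to first failure is exponential with rate Σλ = 0.00333 + 0.00302 + 0.00139 = 0.00774.
P(min > 143.1) = e^(−0.00774·143.1) = e^(−1.1076) ≈ 0.330.

0.330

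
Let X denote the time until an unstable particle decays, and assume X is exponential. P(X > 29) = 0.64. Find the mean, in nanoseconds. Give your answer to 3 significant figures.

e^(−λ·29) = 0.64 ⇒ λ = −ln(0.64)/29 = 0.0153892.
Mean = 1/λ = 64.9806 nanoseconds.

65.0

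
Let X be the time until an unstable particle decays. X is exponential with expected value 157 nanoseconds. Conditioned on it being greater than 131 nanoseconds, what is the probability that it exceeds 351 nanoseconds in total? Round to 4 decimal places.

0.2463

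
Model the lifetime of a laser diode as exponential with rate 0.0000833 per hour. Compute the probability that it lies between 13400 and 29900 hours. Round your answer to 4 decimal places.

0.2447

P(13400 < X < 29900) = e^(−λ·13400) − e^(−λ·29900) = 0.32752 − 0.08285 ≈ 0.2447.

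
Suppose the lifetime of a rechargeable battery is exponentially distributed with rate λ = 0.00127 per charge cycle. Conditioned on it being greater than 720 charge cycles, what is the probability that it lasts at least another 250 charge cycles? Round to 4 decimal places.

By the memoryless property, P(X > 720+250 | X > 720) = P(X > 250).
P(X > 250) = e^(−0.3175) ≈ 0.7280.

0.7280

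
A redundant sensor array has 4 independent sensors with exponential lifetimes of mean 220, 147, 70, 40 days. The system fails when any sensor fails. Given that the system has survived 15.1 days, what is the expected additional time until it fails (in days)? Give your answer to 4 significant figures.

19.75

First-failure rate Σλ = 1/220 + 1/147 + 1/70 + 1/40 = 0.0506339.
By memorylessness the expected residual is 1/Σλ = 19.7496 days, regardless of the 15.1 already elapsed.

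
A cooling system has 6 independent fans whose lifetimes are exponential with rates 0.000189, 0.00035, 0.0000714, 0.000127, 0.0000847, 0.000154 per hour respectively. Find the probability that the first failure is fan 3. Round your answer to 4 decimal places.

The time to first failure is exponential with rate Σλ = 0.000189 + 0.00035 + 0.0000714 + 0.000127 + 0.0000847 + 0.000154 = 0.0009761.
P(fan 3 first) = λ_3/Σλ = 0.0000714/0.0009761 ≈ 0.0731.

0.0731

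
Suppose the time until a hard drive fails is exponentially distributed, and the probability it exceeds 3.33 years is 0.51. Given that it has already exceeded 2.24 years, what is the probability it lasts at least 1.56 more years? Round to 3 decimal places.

0.729

From e^(−λ·3.33) = 0.51, λ = −ln(0.51)/3.33 = 0.202206.
Memoryless: P(X > 2.24+1.56 | X > 2.24) = P(X > 1.56) = e^(−0.202206·1.56) ≈ 0.729.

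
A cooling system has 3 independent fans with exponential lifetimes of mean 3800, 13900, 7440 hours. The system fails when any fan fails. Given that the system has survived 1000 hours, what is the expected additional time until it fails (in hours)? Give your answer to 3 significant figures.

First-failure rate Σλ = 1/3800 + 1/13900 + 1/7440 = 0.000469509.
By memorylessness the expected residual is 1/Σλ = 2129.88 hours, regardless of the 1000 already elapsed.

2130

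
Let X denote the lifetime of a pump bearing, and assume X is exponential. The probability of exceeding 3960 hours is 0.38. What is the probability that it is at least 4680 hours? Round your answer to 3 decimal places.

e^(−λ·3960) = 0.38 ⇒ λ = −ln(0.38)/3960 = 0.000244339.
P(X > 4680) = e^(−0.000244339·4680) = e^(−1.1435) ≈ 0.319.

0.319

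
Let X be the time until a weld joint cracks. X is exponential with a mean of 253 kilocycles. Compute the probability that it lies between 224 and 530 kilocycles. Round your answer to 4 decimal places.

0.2895

The rate is λ = 1/253 = 0.00395257 per kilocycle.
P(224 < X < 530) = e^(−λ·224) − e^(−λ·530) = 0.41256 − 0.12309 ≈ 0.2895.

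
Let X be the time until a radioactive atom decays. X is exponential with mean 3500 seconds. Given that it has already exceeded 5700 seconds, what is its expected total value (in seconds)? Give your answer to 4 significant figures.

9200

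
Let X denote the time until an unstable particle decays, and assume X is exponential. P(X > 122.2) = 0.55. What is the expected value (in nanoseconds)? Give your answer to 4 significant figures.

204.4

e^(−λ·122.2) = 0.55 ⇒ λ = −ln(0.55)/122.2 = 0.00489228.
Mean = 1/λ = 204.404 nanoseconds.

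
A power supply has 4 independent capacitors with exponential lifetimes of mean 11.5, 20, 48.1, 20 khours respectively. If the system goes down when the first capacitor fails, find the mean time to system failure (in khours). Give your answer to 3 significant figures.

The first failure time is exponential with rate Σλ_i = 1/11.5 + 1/20 + 1/48.1 + 1/20 = 0.207747 per khour.
E[min] = 1/Σλ = 1/0.207747 = 4.81356 khours.

4.81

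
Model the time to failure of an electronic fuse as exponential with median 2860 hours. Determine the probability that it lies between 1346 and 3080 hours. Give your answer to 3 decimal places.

0.248

For an exponential, median = ln(2)/λ, so λ = ln 2 / 2860 = 0.000242359 per hour.
P(1346 < X < 3080) = e^(−λ·1346) − e^(−λ·3080) = 0.72165 − 0.47404 ≈ 0.248.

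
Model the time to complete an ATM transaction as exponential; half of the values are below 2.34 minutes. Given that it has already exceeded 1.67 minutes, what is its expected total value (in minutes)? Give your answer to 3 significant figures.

For an exponential, median = ln(2)/λ, so λ = ln 2 / 2.34 = 0.296217 per minute.
By memorylessness, E[X | X > 1.67] = 1.67 + 1/λ = 1.67 + 3.37591 = 5.04591 minutes.

5.05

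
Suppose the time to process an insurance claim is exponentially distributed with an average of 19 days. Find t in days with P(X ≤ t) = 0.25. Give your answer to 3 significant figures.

The rate is λ = 1/19 = 0.0526316 per day.
Set 1 − e^(−λt) = 0.25, so t = −ln(0.75)/λ = 0.28768/0.0526316 ≈ 5.46596 days.

5.47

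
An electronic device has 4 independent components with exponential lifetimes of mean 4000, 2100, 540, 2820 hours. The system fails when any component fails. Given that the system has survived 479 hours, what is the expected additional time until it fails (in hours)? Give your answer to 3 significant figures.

341

First-failure rate Σλ = 1/4000 + 1/2100 + 1/540 + 1/2820 = 0.00293265.
By memorylessness the expected residual is 1/Σλ = 340.988 hours, regardless of the 479 already elapsed.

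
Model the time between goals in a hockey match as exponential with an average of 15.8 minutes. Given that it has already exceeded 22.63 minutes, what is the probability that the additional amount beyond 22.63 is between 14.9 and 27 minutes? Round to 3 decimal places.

0.208

The rate is λ = 1/15.8 = 0.0632911 per minute.
Memoryless: the residual past 22.63 is again Exp(λ).
P(14.9 < residual < 27) = e^(−λ·14.9) − e^(−λ·27) = 0.38944 − 0.18107 ≈ 0.208.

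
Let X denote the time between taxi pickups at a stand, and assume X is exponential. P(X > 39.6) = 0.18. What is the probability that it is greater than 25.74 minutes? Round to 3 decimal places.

0.328

e^(−λ·39.6) = 0.18 ⇒ λ = −ln(0.18)/39.6 = 0.043303.
P(X > 25.74) = e^(−0.043303·25.74) = e^(−1.1146) ≈ 0.328.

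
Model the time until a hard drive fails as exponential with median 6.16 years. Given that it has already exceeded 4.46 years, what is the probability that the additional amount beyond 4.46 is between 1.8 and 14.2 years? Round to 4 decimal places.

0.6143

For an exponential, median = ln(2)/λ, so λ = ln 2 / 6.16 = 0.112524 per year.
Memoryless: the residual past 4.46 is again Exp(λ).
P(1.8 < residual < 14.2) = e^(−λ·1.8) − e^(−λ·14.2) = 0.81665 − 0.20233 ≈ 0.6143.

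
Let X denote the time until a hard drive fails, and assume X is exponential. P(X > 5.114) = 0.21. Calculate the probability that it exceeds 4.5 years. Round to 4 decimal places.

e^(−λ·5.114) = 0.21 ⇒ λ = −ln(0.21)/5.114 = 0.305172.
P(X > 4.5) = e^(−0.305172·4.5) = e^(−1.3733) ≈ 0.2533.

0.2533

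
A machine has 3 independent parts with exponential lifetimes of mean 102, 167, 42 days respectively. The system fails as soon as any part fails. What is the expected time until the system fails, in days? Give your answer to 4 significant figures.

25.25

The first failure time is exponential with rate Σλ_i = 1/102 + 1/167 + 1/42 = 0.0396015 per day.
E[min] = 1/Σλ = 1/0.0396015 = 25.2516 days.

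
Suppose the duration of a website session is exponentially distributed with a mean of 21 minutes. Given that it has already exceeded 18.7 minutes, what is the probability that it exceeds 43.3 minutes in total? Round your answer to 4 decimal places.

The rate is λ = 1/21 = 0.047619 per minute.
P(X > s+t | X > s) = e^(−λ(s+t))/e^(−λs) = e^(−λt), independent of s = 18.7.
P(X > 24.6) = e^(−1.1714) ≈ 0.3099.

0.3099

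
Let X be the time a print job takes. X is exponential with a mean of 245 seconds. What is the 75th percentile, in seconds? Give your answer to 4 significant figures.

The rate is λ = 1/245 = 0.00408163 per second.
Set 1 − e^(−λt) = 0.75, so t = −ln(0.25)/λ = 1.3863/0.00408163 ≈ 339.642 seconds.

339.6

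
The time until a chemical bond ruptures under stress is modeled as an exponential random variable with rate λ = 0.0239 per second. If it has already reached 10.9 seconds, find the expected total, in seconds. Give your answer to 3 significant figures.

By memorylessness, E[X | X > 10.9] = 10.9 + 1/λ = 10.9 + 41.841 = 52.741 seconds.

52.7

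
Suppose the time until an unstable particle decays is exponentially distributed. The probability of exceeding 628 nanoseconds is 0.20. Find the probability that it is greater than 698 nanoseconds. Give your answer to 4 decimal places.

0.1672

e^(−λ·628) = 0.20 ⇒ λ = −ln(0.20)/628 = 0.0025628.
P(X > 698) = e^(−0.0025628·698) = e^(−1.7888) ≈ 0.1672.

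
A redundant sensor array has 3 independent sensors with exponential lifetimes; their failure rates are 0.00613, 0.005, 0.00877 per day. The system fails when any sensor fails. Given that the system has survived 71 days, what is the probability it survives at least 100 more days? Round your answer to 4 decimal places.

0.1367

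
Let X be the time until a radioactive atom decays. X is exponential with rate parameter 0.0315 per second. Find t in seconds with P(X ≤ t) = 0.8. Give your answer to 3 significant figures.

51.1

Set 1 − e^(−λt) = 0.8, so t = −ln(0.2)/λ = 1.6094/0.0315 ≈ 51.0933 seconds.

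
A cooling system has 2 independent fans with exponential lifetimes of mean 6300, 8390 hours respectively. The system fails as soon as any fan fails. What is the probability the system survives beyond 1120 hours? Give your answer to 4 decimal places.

The first failure time is exponential with rate Σλ_i = 1/6300 + 1/8390 = 0.00027792 per hour.
P(min > 1120) = e^(−0.00027792·1120) = e^(−0.31127) ≈ 0.7325.

0.7325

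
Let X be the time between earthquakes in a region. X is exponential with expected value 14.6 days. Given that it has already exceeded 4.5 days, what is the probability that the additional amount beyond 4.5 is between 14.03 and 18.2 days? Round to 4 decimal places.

0.0950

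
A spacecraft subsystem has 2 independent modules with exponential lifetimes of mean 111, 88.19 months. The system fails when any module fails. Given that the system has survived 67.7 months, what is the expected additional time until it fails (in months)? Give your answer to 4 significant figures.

First-failure rate Σλ = 1/111 + 1/88.19 = 0.0203482.
By memorylessness the expected residual is 1/Σλ = 49.1445 months, regardless of the 67.7 already elapsed.

49.14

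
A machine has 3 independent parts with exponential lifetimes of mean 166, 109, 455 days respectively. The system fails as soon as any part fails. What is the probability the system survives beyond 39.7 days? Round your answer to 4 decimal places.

0.5013

The first failure time is exponential with rate Σλ_i = 1/166 + 1/109 + 1/455 = 0.0173962 per day.
P(min > 39.7) = e^(−0.0173962·39.7) = e^(−0.69063) ≈ 0.5013.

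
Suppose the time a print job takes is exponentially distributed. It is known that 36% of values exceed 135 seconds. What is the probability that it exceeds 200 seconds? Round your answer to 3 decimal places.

e^(−λ·135) = 0.36 ⇒ λ = −ln(0.36)/135 = 0.00756779.
P(X > 200) = e^(−0.00756779·200) = e^(−1.5136) ≈ 0.220.

0.220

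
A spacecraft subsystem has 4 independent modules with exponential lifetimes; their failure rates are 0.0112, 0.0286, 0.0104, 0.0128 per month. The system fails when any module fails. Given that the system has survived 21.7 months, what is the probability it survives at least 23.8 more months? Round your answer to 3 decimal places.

Time to first failure ~ Exp(Σλ) with Σλ = 0.063.
By memorylessness, P(T > 21.7+23.8 | T > 21.7) = P(T > 23.8) = e^(−0.063·23.8) ≈ 0.223.

0.223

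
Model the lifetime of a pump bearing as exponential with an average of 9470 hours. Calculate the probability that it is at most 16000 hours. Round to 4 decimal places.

0.8154

The rate is λ = 1/9470 = 0.000105597 per hour.
P(X ≤ 16000) = 1 − e^(−λ·16000) = 1 − e^(−1.6895) ≈ 0.8154.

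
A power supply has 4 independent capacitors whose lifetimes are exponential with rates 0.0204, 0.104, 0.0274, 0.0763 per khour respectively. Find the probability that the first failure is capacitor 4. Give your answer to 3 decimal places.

The time to first failure is exponential with rate Σλ = 0.0204 + 0.104 + 0.0274 + 0.0763 = 0.2281.
P(capacitor 4 first) = λ_4/Σλ = 0.0763/0.2281 ≈ 0.335.

0.335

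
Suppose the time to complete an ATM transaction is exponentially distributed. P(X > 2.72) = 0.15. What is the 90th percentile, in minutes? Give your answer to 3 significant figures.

3.30

e^(−λ·2.72) = 0.15 ⇒ λ = −ln(0.15)/2.72 = 0.697471.
90th percentile: 1 − e^(−λt) = 0.9, t = −ln(0.1)/λ = 3.30134 minutes.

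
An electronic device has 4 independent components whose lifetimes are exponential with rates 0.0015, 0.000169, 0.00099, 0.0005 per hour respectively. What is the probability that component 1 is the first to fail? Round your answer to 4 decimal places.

0.4748

The time to first failure is exponential with rate Σλ = 0.0015 + 0.000169 + 0.00099 + 0.0005 = 0.003159.
P(component 1 first) = λ_1/Σλ = 0.0015/0.003159 ≈ 0.4748.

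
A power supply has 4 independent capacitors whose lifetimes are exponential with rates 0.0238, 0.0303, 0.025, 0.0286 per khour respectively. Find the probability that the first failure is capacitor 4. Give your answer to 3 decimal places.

0.266

The time to first failure is exponential with rate Σλ = 0.0238 + 0.0303 + 0.025 + 0.0286 = 0.1077.
P(capacitor 4 first) = λ_4/Σλ = 0.0286/0.1077 ≈ 0.266.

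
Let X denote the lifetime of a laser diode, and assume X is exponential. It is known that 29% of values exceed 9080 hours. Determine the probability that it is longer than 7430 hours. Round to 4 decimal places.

0.3632

e^(−λ·9080) = 0.29 ⇒ λ = −ln(0.29)/9080 = 0.00013633.
P(X > 7430) = e^(−0.00013633·7430) = e^(−1.0129) ≈ 0.3632.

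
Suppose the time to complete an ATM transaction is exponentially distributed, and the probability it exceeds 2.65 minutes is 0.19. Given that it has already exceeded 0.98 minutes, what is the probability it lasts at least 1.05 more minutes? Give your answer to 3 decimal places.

From e^(−λ·2.65) = 0.19, λ = −ln(0.19)/2.65 = 0.626691.
Memoryless: P(X > 0.98+1.05 | X > 0.98) = P(X > 1.05) = e^(−0.626691·1.05) ≈ 0.518.

0.518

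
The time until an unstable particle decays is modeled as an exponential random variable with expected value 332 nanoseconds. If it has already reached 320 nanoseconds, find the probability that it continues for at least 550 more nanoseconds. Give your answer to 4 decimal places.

0.1908

The rate is λ = 1/332 = 0.00301205 per nanosecond.
The exponential is memoryless, so the remaining time is again Exp(λ): the condition X > 320 is irrelevant.
P(X > 550) = e^(−1.6566) ≈ 0.1908.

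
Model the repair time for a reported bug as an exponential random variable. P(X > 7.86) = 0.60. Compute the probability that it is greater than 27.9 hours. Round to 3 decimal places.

0.163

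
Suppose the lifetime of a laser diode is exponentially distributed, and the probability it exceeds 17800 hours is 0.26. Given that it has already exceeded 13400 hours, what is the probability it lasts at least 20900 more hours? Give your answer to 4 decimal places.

From e^(−λ·17800) = 0.26, λ = −ln(0.26)/17800 = 0.0000756783.
Memoryless: P(X > 13400+20900 | X > 13400) = P(X > 20900) = e^(−0.0000756783·20900) ≈ 0.2056.

0.2056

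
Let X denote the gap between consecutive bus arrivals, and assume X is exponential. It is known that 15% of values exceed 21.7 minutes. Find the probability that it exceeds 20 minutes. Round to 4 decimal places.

0.1740

e^(−λ·21.7) = 0.15 ⇒ λ = −ln(0.15)/21.7 = 0.0874249.
P(X > 20) = e^(−0.0874249·20) = e^(−1.7485) ≈ 0.1740.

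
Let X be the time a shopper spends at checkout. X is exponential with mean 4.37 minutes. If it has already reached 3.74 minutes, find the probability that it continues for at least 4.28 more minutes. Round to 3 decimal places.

The rate is λ = 1/4.37 = 0.228833 per minute.
By the memoryless property, P(X > 3.74+4.28 | X > 3.74) = P(X > 4.28).
P(X > 4.28) = e^(−0.97941) ≈ 0.376.

0.376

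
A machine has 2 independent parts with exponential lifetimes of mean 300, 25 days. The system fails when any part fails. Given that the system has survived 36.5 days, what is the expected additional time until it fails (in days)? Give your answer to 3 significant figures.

23.1

First-failure rate Σλ = 1/300 + 1/25 = 0.0433333.
By memorylessness the expected residual is 1/Σλ = 23.0769 days, regardless of the 36.5 already elapsed.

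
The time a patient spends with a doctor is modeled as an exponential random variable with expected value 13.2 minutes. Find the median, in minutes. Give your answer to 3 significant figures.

9.15

The rate is λ = 1/13.2 = 0.0757576 per minute.
Set 1 − e^(−λt) = 0.5, so t = −ln(0.5)/λ = 0.69315/0.0757576 ≈ 9.14954 minutes.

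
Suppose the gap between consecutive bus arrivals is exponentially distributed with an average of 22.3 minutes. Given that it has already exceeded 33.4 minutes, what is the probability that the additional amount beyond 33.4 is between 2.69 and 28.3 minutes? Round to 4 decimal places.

0.6053

The rate is λ = 1/22.3 = 0.044843 per minute.
Memoryless: the residual past 33.4 is again Exp(λ).
P(2.69 < residual < 28.3) = e^(−λ·2.69) − e^(−λ·28.3) = 0.88636 − 0.28110 ≈ 0.6053.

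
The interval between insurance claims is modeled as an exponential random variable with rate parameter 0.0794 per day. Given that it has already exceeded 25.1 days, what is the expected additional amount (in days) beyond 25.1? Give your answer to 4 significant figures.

By memorylessness, the remaining amount past any threshold is again Exp(λ) with mean 1/λ = 12.5945 days.

12.59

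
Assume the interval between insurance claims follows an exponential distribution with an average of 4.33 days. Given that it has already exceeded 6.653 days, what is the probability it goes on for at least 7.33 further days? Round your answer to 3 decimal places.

The rate is λ = 1/4.33 = 0.230947 per day.
P(X > s+t | X > s) = e^(−λ(s+t))/e^(−λs) = e^(−λt), independent of s = 6.653.
P(X > 7.33) = e^(−1.6928) ≈ 0.184.

0.184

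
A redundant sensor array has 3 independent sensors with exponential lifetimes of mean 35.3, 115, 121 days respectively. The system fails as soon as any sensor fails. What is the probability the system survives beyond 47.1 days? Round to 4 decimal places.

0.1185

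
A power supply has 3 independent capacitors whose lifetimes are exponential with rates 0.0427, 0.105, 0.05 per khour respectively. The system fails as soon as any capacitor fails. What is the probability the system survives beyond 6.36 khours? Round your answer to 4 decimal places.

The time to first failure is exponential with rate Σλ = 0.0427 + 0.105 + 0.05 = 0.1977.
P(min > 6.36) = e^(−0.1977·6.36) = e^(−1.2574) ≈ 0.2844.

0.2844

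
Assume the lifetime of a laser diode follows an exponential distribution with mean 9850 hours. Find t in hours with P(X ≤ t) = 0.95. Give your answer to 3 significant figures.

The rate is λ = 1/9850 = 0.000101523 per hour.
Set 1 − e^(−λt) = 0.95, so t = −ln(0.05)/λ = 2.9957/0.000101523 ≈ 29508 hours.

29500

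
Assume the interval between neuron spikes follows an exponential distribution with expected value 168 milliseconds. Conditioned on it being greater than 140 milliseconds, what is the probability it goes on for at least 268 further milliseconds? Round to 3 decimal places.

0.203

The rate is λ = 1/168 = 0.00595238 per millisecond.
The exponential is memoryless, so the remaining time is again Exp(λ): the condition X > 140 is irrelevant.
P(X > 268) = e^(−1.5952) ≈ 0.203.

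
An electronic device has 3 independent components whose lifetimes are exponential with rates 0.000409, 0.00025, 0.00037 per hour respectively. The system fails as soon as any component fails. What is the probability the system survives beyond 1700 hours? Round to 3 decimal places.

The time to first failure is exponential with rate Σλ = 0.000409 + 0.00025 + 0.00037 = 0.001029.
P(min > 1700) = e^(−0.001029·1700) = e^(−1.7493) ≈ 0.174.

0.174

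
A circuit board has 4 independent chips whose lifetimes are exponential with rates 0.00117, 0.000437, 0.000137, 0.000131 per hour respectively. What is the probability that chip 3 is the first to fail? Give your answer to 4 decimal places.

The time to first failure is exponential with rate Σλ = 0.00117 + 0.000437 + 0.000137 + 0.000131 = 0.001875.
P(chip 3 first) = λ_3/Σλ = 0.000137/0.001875 ≈ 0.0731.

0.0731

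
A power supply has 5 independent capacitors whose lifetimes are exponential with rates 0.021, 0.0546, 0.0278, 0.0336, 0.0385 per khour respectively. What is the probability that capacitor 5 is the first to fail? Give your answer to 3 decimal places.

The time to first failure is exponential with rate Σλ = 0.021 + 0.0546 + 0.0278 + 0.0336 + 0.0385 = 0.1755.
P(capacitor 5 first) = λ_5/Σλ = 0.0385/0.1755 ≈ 0.219.

0.219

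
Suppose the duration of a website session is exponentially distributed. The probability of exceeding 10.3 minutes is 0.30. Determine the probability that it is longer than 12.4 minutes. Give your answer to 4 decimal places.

e^(−λ·10.3) = 0.30 ⇒ λ = −ln(0.30)/10.3 = 0.116891.
P(X > 12.4) = e^(−0.116891·12.4) = e^(−1.4494) ≈ 0.2347.

0.2347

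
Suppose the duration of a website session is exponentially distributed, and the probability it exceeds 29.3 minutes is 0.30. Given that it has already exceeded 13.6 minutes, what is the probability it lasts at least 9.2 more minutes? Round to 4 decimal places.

From e^(−λ·29.3) = 0.30, λ = −ln(0.30)/29.3 = 0.0410912.
Memoryless: P(X > 13.6+9.2 | X > 13.6) = P(X > 9.2) = e^(−0.0410912·9.2) ≈ 0.6852.

0.6852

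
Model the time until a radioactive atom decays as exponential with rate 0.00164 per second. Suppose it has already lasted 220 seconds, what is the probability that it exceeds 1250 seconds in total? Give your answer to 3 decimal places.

P(X > s+t | X > s) = e^(−λ(s+t))/e^(−λs) = e^(−λt), independent of s = 220.
P(X > 1030) = e^(−1.6892) ≈ 0.185.

0.185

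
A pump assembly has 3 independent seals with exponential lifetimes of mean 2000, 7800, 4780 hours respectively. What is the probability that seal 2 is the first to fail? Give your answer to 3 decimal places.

Rates: λ_i = 1/mean_i → 0.0005, 0.000128205, 0.000209205; Σλ = 0.00083741.
P(seal 2 first) = λ_2/Σλ = 0.000128205/0.00083741 ≈ 0.153.

0.153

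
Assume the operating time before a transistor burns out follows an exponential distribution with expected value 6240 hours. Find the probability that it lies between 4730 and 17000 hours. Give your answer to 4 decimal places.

The rate is λ = 1/6240 = 0.000160256 per hour.
P(4730 < X < 17000) = e^(−λ·4730) − e^(−λ·17000) = 0.46860 − 0.06559 ≈ 0.4030.

0.4030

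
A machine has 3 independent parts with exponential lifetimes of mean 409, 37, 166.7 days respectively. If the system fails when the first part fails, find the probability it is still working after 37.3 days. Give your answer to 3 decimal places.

0.266

The first failure time is exponential with rate Σλ_i = 1/409 + 1/37 + 1/166.7 = 0.0354708 per day.
P(min > 37.3) = e^(−0.0354708·37.3) = e^(−1.3231) ≈ 0.266.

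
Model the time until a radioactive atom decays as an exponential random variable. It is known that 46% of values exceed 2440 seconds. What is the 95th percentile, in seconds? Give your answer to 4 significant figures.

9413

e^(−λ·2440) = 0.46 ⇒ λ = −ln(0.46)/2440 = 0.00031825.
95th percentile: 1 − e^(−λt) = 0.95, t = −ln(0.05)/λ = 9413.16 seconds.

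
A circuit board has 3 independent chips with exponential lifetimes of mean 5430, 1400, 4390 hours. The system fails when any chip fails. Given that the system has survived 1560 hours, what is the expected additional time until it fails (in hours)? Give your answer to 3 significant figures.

First-failure rate Σλ = 1/5430 + 1/1400 + 1/4390 = 0.00112624.
By memorylessness the expected residual is 1/Σλ = 887.912 hours, regardless of the 1560 already elapsed.

888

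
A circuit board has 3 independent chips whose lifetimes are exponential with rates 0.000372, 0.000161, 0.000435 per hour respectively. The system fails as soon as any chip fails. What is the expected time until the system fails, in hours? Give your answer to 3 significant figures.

1030

The time to first failure is exponential with rate Σλ = 0.000372 + 0.000161 + 0.000435 = 0.000968.
E[min] = 1/Σλ = 1/0.000968 = 1033.06 hours.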